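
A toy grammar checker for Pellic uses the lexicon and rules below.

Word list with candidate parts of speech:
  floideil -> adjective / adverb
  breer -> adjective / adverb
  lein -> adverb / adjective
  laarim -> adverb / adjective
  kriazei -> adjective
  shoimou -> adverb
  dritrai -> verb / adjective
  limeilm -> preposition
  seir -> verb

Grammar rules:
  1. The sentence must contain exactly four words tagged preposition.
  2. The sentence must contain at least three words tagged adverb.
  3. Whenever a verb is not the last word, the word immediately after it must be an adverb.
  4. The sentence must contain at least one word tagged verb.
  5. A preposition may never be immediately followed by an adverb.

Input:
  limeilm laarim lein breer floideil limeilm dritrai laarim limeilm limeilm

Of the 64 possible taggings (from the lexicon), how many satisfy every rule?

4

Candidates per position — 1:limeilm {preposition}; 2:laarim {adverb,adjective}; 3:lein {adverb,adjective}; 4:breer {adjective,adverb}; 5:floideil {adjective,adverb}; 6:limeilm {preposition}; 7:dritrai {verb,adjective}; 8:laarim {adverb,adjective}; 9:limeilm {preposition}; 10:limeilm {preposition}.
There are 64 candidate sequences in total.
The sequences that satisfy every rule: preposition adjective adverb adjective adverb preposition verb adverb preposition preposition; preposition adjective adverb adverb adjective preposition verb adverb preposition preposition; preposition adjective adverb adverb adverb preposition verb adverb preposition preposition; preposition adjective adjective adverb adverb preposition verb adverb preposition preposition.
Count = 4.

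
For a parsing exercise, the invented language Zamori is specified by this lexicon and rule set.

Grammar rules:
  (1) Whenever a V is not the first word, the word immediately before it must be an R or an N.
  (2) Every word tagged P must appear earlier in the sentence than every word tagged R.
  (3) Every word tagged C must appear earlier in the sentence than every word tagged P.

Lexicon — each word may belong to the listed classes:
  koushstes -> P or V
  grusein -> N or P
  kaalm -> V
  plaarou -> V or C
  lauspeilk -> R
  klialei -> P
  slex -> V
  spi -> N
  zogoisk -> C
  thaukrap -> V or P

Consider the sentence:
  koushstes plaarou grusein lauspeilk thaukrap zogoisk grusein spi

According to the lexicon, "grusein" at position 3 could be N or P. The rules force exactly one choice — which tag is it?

N

Candidates per position — 1:koushstes {P,V}; 2:plaarou {V,C}; 3:grusein {N,P}; 4:lauspeilk {R}; 5:thaukrap {V,P}; 6:zogoisk {C}; 7:grusein {N,P}; 8:spi {N}.
If word 1 were P, no tagging could satisfy rule 3; so word 1 is V.
If word 2 were V, no tagging could satisfy rule 1; so word 2 is C.
If word 3 were P, no tagging could satisfy rule 3; so word 3 is N.
If word 5 were P, no tagging could satisfy rule 2; so word 5 is V.
If word 7 were P, no tagging could satisfy rule 2; so word 7 is N.
The only consistent sequence is: V C N R V C N N.
Rule-by-rule: rule 1 holds; rule 2 holds; rule 3 holds.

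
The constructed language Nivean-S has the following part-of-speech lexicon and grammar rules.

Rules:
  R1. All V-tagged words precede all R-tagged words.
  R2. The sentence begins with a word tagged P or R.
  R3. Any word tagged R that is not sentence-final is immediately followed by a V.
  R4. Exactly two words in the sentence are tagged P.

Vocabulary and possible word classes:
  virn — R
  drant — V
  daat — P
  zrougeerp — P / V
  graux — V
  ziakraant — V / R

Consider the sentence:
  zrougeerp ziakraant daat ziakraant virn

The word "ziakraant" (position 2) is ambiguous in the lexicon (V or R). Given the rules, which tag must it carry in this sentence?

V

Candidates per position — 1:zrougeerp {P,V}; 2:ziakraant {V,R}; 3:daat {P}; 4:ziakraant {V,R}; 5:virn {R}.
Position 1: V is ruled out by rule 2; that leaves P.
Position 2: R is ruled out by rule 3; that leaves V.
Position 4: R is ruled out by rule 3; that leaves V.
The only consistent sequence is: P V P V R.
Rule-by-rule: rule 1 holds; rule 2 holds; rule 3 holds; rule 4 holds.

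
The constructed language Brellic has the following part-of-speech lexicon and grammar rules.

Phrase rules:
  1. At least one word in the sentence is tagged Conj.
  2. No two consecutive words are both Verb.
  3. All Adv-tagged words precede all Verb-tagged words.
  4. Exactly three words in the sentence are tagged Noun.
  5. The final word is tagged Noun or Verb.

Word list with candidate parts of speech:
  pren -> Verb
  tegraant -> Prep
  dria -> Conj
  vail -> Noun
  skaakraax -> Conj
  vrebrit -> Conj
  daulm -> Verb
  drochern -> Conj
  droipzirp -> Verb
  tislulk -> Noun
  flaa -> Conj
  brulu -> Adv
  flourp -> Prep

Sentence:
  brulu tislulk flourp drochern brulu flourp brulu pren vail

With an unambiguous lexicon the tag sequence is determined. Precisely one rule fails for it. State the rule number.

Fixed tagging: Adv Noun Prep Conj Adv Prep Adv Verb Noun.
Checking each rule: R1 holds, R2 holds, R3 holds, R4 violated, R5 holds.
Only rule 4 fails.

4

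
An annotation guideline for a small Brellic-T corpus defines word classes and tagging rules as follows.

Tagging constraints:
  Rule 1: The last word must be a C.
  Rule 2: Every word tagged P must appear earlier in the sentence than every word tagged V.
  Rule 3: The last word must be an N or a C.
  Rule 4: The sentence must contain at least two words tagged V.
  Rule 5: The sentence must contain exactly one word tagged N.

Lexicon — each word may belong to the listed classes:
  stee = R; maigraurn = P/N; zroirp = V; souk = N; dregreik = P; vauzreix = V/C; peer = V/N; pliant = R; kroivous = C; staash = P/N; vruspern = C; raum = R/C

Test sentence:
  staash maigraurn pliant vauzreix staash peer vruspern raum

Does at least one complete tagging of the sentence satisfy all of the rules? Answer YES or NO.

Candidates per position — 1:staash {P,N}; 2:maigraurn {P,N}; 3:pliant {R}; 4:vauzreix {V,C}; 5:staash {P,N}; 6:peer {V,N}; 7:vruspern {C}; 8:raum {R,C}.
One satisfying assignment: P P R V N V C C.
Verifying each rule — rule 1 ok; rule 2 ok; rule 3 ok; rule 4 ok; rule 5 ok.

YES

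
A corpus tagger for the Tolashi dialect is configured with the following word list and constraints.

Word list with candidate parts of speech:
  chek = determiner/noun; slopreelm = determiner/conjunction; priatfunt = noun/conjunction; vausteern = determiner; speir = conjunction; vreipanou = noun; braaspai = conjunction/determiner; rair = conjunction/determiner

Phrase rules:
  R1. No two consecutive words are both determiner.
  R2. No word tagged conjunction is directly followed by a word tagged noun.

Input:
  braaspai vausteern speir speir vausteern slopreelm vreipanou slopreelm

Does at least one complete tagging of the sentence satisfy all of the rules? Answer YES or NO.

Candidates per position — 1:braaspai {conjunction,determiner}; 2:vausteern {determiner}; 3:speir {conjunction}; 4:speir {conjunction}; 5:vausteern {determiner}; 6:slopreelm {determiner,conjunction}; 7:vreipanou {noun}; 8:slopreelm {determiner,conjunction}.
Every candidate sequence violates at least one rule; no consistent tagging exists.

NO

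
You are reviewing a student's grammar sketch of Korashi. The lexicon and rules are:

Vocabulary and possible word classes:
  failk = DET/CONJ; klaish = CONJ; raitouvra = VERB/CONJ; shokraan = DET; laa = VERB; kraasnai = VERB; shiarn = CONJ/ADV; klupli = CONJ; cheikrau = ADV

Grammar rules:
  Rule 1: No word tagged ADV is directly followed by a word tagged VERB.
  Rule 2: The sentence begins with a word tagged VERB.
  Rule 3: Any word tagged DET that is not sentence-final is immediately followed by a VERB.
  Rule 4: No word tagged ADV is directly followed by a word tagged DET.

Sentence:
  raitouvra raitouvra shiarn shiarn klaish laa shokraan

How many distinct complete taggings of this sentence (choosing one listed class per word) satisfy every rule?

Candidates per position — 1:raitouvra {VERB,CONJ}; 2:raitouvra {VERB,CONJ}; 3:shiarn {CONJ,ADV}; 4:shiarn {CONJ,ADV}; 5:klaish {CONJ}; 6:laa {VERB}; 7:shokraan {DET}.
There are 16 candidate sequences in total.
Checking each against the rules leaves 8 sequences.
Count = 8.

8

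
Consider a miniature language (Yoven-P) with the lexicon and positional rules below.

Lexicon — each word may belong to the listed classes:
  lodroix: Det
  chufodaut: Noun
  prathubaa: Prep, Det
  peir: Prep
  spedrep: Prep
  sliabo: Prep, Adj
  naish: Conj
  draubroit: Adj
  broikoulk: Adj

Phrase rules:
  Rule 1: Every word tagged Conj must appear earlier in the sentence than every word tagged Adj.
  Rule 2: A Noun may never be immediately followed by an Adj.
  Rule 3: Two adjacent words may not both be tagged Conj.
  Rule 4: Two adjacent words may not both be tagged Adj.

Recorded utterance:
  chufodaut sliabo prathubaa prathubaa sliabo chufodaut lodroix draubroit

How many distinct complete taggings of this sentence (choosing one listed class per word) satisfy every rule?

8

Candidates per position — 1:chufodaut {Noun}; 2:sliabo {Prep,Adj}; 3:prathubaa {Prep,Det}; 4:prathubaa {Prep,Det}; 5:sliabo {Prep,Adj}; 6:chufodaut {Noun}; 7:lodroix {Det}; 8:draubroit {Adj}.
There are 16 candidate sequences in total.
Checking each against the rules leaves 8 sequences.
Count = 8.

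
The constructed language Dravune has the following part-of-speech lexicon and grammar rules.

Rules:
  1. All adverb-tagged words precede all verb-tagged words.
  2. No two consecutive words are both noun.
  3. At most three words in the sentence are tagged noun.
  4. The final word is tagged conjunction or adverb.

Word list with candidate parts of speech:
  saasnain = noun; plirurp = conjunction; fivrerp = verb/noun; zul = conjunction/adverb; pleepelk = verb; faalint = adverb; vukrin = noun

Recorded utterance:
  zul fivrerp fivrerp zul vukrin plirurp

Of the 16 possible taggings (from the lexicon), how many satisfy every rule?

Candidates per position — 1:zul {conjunction,adverb}; 2:fivrerp {verb,noun}; 3:fivrerp {verb,noun}; 4:zul {conjunction,adverb}; 5:vukrin {noun}; 6:plirurp {conjunction}.
There are 16 candidate sequences in total.
Checking each against the rules leaves 6 sequences.
Count = 6.

6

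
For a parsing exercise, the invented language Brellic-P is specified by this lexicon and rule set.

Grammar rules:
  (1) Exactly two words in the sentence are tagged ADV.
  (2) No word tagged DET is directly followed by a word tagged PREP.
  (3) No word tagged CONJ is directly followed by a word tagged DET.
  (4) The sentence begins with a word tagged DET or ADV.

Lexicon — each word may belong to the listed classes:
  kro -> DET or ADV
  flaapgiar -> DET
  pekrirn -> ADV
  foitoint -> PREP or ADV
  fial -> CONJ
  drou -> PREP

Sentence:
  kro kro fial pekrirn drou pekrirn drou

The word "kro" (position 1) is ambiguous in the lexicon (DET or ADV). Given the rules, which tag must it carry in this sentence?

DET

Candidates per position — 1:kro {DET,ADV}; 2:kro {DET,ADV}; 3:fial {CONJ}; 4:pekrirn {ADV}; 5:drou {PREP}; 6:pekrirn {ADV}; 7:drou {PREP}.
At position 1, choosing ADV makes rule 1 impossible to satisfy; hence DET.
At position 2, choosing ADV makes rule 1 impossible to satisfy; hence DET.
So the tagging must be: DET DET CONJ ADV PREP ADV PREP.
Rule-by-rule: rule 1 satisfied; rule 2 satisfied; rule 3 satisfied; rule 4 satisfied.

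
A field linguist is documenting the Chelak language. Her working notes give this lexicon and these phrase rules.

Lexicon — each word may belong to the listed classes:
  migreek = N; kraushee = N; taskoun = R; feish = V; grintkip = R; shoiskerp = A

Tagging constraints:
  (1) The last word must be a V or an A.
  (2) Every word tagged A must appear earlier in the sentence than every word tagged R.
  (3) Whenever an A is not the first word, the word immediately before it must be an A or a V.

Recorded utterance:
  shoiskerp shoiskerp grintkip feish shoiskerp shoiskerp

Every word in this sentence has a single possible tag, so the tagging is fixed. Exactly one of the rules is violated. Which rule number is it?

Fixed tagging: A A R V A A.
Applying the rules: R1 pass, R2 fail, R3 pass.
Only rule 2 fails.

2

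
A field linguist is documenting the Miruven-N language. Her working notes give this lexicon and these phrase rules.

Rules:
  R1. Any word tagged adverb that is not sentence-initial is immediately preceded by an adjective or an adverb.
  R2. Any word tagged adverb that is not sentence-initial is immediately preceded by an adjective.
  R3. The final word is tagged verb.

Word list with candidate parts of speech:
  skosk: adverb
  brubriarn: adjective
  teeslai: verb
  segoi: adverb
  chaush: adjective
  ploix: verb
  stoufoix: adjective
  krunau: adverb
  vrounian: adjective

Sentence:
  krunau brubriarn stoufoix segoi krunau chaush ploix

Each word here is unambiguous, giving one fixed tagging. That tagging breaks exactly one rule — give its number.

Fixed tagging: adverb adjective adjective adverb adverb adjective verb.
Rule check: R1 ✓, R2 ✗, R3 ✓.
Only rule 2 fails.

2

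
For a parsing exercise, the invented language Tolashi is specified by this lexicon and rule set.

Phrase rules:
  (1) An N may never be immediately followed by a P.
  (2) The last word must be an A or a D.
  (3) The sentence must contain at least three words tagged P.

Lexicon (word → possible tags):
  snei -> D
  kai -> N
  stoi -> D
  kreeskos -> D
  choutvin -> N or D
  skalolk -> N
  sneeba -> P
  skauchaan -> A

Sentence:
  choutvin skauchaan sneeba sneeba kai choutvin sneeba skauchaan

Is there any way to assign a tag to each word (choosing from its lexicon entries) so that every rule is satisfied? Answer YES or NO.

Candidates per position — 1:choutvin {N,D}; 2:skauchaan {A}; 3:sneeba {P}; 4:sneeba {P}; 5:kai {N}; 6:choutvin {N,D}; 7:sneeba {P}; 8:skauchaan {A}.
One satisfying assignment: D A P P N D P A.
Verifying each rule — rule 1 satisfied; rule 2 satisfied; rule 3 satisfied.

YES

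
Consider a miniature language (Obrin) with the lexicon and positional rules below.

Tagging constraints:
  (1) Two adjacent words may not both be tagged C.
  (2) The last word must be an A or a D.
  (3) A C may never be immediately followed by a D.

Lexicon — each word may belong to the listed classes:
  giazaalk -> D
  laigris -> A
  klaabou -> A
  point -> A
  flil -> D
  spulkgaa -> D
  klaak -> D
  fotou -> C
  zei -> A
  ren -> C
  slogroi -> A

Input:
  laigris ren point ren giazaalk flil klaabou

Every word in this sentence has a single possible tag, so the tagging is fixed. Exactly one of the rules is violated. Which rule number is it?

3

Fixed tagging: A C A C D D A.
Rule check: R1 ✓, R2 ✓, R3 ✗.
Only rule 3 fails.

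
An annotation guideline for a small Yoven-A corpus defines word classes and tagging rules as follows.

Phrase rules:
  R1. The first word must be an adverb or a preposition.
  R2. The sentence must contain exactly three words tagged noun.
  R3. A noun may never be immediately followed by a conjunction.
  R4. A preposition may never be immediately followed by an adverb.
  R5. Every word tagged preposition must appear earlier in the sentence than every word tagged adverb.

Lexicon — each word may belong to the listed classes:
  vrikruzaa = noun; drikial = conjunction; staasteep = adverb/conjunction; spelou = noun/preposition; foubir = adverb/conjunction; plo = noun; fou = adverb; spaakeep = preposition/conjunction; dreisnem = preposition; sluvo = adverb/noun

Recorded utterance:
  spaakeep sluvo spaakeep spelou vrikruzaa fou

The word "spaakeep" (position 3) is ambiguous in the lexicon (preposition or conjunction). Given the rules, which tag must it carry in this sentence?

preposition

Candidates per position — 1:spaakeep {preposition,conjunction}; 2:sluvo {adverb,noun}; 3:spaakeep {preposition,conjunction}; 4:spelou {noun,preposition}; 5:vrikruzaa {noun}; 6:fou {adverb}.
Word 1 cannot be conjunction — rule 1 would then fail for every completion. It is preposition.
Word 2 cannot be adverb — rule 2 would then fail for every completion. It is noun.
Word 3 cannot be conjunction — rule 3 would then fail for every completion. It is preposition.
Word 4 cannot be preposition — rule 2 would then fail for every completion. It is noun.
The unique satisfying tagging is: preposition noun preposition noun noun adverb.
Rule-by-rule: rule 1 ok; rule 2 ok; rule 3 ok; rule 4 ok; rule 5 ok.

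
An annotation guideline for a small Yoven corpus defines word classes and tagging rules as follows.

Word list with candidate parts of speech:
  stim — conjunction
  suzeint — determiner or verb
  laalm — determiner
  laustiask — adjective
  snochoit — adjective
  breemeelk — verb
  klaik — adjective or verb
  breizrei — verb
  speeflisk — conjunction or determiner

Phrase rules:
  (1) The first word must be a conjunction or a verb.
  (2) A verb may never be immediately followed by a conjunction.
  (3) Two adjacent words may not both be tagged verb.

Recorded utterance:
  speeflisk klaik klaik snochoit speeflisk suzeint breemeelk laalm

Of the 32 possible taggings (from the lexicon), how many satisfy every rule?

Candidates per position — 1:speeflisk {conjunction,determiner}; 2:klaik {adjective,verb}; 3:klaik {adjective,verb}; 4:snochoit {adjective}; 5:speeflisk {conjunction,determiner}; 6:suzeint {determiner,verb}; 7:breemeelk {verb}; 8:laalm {determiner}.
There are 32 candidate sequences in total.
Checking each against the rules leaves 6 sequences.
Count = 6.

6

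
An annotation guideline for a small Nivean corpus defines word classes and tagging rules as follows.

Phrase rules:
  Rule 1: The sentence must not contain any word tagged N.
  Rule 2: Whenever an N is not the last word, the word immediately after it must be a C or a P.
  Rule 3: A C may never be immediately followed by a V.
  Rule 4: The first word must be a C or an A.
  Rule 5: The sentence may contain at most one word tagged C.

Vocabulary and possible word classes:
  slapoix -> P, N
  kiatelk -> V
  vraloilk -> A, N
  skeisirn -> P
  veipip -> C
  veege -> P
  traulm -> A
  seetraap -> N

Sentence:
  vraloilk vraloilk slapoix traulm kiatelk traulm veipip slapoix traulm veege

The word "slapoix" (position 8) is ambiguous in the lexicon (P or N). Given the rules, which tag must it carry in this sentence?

P

Candidates per position — 1:vraloilk {A,N}; 2:vraloilk {A,N}; 3:slapoix {P,N}; 4:traulm {A}; 5:kiatelk {V}; 6:traulm {A}; 7:veipip {C}; 8:slapoix {P,N}; 9:traulm {A}; 10:veege {P}.
Position 1: N is ruled out by rule 1; that leaves A.
Position 2: N is ruled out by rule 1; that leaves A.
Position 3: N is ruled out by rule 1; that leaves P.
Position 8: N is ruled out by rule 1; that leaves P.
That leaves exactly one tagging: A A P A V A C P A P.
Verifying each rule — rule 1 satisfied; rule 2 satisfied; rule 3 satisfied; rule 4 satisfied; rule 5 satisfied.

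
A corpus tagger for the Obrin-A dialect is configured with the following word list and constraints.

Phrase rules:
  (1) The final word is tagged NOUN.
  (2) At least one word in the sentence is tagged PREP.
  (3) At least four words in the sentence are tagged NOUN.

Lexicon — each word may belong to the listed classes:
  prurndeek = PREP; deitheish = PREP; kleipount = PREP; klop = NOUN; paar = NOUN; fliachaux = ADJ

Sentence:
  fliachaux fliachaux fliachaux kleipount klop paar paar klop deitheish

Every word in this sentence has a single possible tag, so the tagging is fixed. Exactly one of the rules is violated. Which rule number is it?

1

Fixed tagging: ADJ ADJ ADJ PREP NOUN NOUN NOUN NOUN PREP.
Rule check: R1 violated, R2 holds, R3 holds.
Only rule 1 fails.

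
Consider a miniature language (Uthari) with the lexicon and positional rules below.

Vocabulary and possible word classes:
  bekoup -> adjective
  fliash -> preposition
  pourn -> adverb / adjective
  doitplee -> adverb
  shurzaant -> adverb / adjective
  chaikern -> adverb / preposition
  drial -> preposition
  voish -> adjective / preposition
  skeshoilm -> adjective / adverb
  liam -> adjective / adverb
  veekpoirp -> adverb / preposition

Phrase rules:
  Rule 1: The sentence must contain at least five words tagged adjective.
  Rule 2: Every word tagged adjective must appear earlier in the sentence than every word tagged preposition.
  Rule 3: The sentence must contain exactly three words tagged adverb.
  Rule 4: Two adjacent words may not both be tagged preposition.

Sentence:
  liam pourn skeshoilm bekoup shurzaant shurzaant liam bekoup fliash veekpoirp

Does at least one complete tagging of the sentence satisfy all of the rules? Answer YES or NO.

Candidates per position — 1:liam {adjective,adverb}; 2:pourn {adverb,adjective}; 3:skeshoilm {adjective,adverb}; 4:bekoup {adjective}; 5:shurzaant {adverb,adjective}; 6:shurzaant {adverb,adjective}; 7:liam {adjective,adverb}; 8:bekoup {adjective}; 9:fliash {preposition}; 10:veekpoirp {adverb,preposition}.
One satisfying assignment: adjective adverb adverb adjective adjective adjective adjective adjective preposition adverb.
Check: rule 1 ok; rule 2 ok; rule 3 ok; rule 4 ok.

YES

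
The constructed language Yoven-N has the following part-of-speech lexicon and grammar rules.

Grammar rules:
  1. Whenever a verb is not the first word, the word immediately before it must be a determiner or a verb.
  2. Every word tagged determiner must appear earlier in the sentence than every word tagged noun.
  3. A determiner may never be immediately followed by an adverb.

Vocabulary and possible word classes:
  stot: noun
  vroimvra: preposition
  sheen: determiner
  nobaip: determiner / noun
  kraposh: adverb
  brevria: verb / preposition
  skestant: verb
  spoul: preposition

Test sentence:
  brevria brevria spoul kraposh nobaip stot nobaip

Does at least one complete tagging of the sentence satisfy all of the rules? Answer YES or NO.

Candidates per position — 1:brevria {verb,preposition}; 2:brevria {verb,preposition}; 3:spoul {preposition}; 4:kraposh {adverb}; 5:nobaip {determiner,noun}; 6:stot {noun}; 7:nobaip {determiner,noun}.
One satisfying assignment: preposition preposition preposition adverb noun noun noun.
Rule-by-rule: rule 1 satisfied; rule 2 satisfied; rule 3 satisfied.

YES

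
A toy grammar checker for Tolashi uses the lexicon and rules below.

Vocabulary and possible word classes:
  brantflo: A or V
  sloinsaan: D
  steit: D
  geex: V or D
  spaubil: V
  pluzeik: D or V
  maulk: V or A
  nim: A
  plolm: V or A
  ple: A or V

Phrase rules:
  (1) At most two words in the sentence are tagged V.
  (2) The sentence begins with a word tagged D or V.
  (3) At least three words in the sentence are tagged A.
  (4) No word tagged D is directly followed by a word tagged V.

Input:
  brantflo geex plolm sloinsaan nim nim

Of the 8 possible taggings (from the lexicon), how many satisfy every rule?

Candidates per position — 1:brantflo {A,V}; 2:geex {V,D}; 3:plolm {V,A}; 4:sloinsaan {D}; 5:nim {A}; 6:nim {A}.
There are 8 candidate sequences in total.
The sequences that satisfy every rule: V V A D A A; V D A D A A.
Count = 2.

2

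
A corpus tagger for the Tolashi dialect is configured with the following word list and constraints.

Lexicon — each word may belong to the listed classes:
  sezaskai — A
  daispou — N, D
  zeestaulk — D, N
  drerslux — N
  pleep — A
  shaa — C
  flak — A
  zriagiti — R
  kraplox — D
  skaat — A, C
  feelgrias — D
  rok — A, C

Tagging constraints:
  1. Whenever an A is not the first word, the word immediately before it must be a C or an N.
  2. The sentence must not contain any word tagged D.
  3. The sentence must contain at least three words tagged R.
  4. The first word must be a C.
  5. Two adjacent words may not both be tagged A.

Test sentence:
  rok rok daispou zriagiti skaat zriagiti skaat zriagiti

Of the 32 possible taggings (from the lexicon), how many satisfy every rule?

2

Candidates per position — 1:rok {A,C}; 2:rok {A,C}; 3:daispou {N,D}; 4:zriagiti {R}; 5:skaat {A,C}; 6:zriagiti {R}; 7:skaat {A,C}; 8:zriagiti {R}.
There are 32 candidate sequences in total.
The sequences that satisfy every rule: C A N R C R C R; C C N R C R C R.
Count = 2.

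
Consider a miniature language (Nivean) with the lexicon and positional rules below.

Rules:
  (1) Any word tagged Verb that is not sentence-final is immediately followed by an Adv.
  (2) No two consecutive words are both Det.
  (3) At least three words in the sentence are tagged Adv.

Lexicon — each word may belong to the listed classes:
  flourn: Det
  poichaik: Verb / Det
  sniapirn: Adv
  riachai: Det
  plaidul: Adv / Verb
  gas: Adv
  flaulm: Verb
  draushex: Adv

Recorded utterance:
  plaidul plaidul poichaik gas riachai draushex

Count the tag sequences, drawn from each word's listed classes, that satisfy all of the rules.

Candidates per position — 1:plaidul {Adv,Verb}; 2:plaidul {Adv,Verb}; 3:poichaik {Verb,Det}; 4:gas {Adv}; 5:riachai {Det}; 6:draushex {Adv}.
There are 8 candidate sequences in total.
The sequences that satisfy every rule: Adv Adv Verb Adv Det Adv; Adv Adv Det Adv Det Adv; Verb Adv Verb Adv Det Adv; Verb Adv Det Adv Det Adv.
Count = 4.

4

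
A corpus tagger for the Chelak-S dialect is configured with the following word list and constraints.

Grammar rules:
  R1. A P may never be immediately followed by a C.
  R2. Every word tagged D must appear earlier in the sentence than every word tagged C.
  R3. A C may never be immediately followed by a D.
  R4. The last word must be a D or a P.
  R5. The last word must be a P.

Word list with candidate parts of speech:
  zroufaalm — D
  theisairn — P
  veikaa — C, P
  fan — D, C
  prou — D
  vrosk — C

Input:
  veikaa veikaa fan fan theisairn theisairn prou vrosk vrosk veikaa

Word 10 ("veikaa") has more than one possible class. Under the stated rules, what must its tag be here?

Candidates per position — 1:veikaa {C,P}; 2:veikaa {C,P}; 3:fan {D,C}; 4:fan {D,C}; 5:theisairn {P}; 6:theisairn {P}; 7:prou {D}; 8:vrosk {C}; 9:vrosk {C}; 10:veikaa {C,P}.
If word 1 were C, no tagging could satisfy rule 2; so word 1 is P.
If word 2 were C, no tagging could satisfy rule 1; so word 2 is P.
If word 3 were C, no tagging could satisfy rule 1; so word 3 is D.
If word 4 were C, no tagging could satisfy rule 2; so word 4 is D.
If word 10 were C, no tagging could satisfy rule 4; so word 10 is P.
So the tagging must be: P P D D P P D C C P.
Verifying each rule — rule 1 ✓; rule 2 ✓; rule 3 ✓; rule 4 ✓; rule 5 ✓.

P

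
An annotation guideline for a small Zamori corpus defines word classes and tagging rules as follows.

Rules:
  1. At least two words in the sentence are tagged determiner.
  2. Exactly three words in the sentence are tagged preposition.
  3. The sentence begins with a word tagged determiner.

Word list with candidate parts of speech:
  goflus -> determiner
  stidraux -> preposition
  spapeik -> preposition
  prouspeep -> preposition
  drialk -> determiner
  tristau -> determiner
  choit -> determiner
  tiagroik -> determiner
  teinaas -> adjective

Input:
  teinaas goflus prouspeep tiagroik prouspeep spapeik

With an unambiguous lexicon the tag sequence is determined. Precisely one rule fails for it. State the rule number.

Fixed tagging: adjective determiner preposition determiner preposition preposition.
Rule check: R1 holds, R2 holds, R3 violated.
Only rule 3 fails.

3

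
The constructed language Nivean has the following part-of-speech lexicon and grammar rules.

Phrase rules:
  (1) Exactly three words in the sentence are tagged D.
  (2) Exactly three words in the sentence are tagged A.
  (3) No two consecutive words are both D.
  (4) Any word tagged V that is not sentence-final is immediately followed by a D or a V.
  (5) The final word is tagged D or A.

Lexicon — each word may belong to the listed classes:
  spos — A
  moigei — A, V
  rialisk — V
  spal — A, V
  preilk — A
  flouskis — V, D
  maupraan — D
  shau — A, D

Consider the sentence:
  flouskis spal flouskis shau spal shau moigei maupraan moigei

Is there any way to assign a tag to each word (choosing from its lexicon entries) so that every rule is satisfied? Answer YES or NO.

Candidates per position — 1:flouskis {V,D}; 2:spal {A,V}; 3:flouskis {V,D}; 4:shau {A,D}; 5:spal {A,V}; 6:shau {A,D}; 7:moigei {A,V}; 8:maupraan {D}; 9:moigei {A,V}.
One satisfying assignment: V V V D A D A D A.
Checking: rule 1 satisfied; rule 2 satisfied; rule 3 satisfied; rule 4 satisfied; rule 5 satisfied.

YES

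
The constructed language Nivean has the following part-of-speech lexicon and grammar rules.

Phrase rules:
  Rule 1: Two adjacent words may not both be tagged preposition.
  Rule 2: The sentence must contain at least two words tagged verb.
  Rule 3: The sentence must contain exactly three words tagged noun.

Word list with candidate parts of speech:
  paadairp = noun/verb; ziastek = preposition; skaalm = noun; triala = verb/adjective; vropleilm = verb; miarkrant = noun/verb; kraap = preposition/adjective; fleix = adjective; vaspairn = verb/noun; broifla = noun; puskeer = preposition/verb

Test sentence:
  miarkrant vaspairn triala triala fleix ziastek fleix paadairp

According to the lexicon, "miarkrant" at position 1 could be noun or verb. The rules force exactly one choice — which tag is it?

noun

Candidates per position — 1:miarkrant {noun,verb}; 2:vaspairn {verb,noun}; 3:triala {verb,adjective}; 4:triala {verb,adjective}; 5:fleix {adjective}; 6:ziastek {preposition}; 7:fleix {adjective}; 8:paadairp {noun,verb}.
If word 1 were verb, no tagging could satisfy rule 3; so word 1 is noun.
If word 2 were verb, no tagging could satisfy rule 3; so word 2 is noun.
If word 8 were verb, no tagging could satisfy rule 3; so word 8 is noun.
If word 3 were adjective, no tagging could satisfy rule 2; so word 3 is verb.
If word 4 were adjective, no tagging could satisfy rule 2; so word 4 is verb.
That leaves exactly one tagging: noun noun verb verb adjective preposition adjective noun.
Verifying each rule — rule 1 satisfied; rule 2 satisfied; rule 3 satisfied.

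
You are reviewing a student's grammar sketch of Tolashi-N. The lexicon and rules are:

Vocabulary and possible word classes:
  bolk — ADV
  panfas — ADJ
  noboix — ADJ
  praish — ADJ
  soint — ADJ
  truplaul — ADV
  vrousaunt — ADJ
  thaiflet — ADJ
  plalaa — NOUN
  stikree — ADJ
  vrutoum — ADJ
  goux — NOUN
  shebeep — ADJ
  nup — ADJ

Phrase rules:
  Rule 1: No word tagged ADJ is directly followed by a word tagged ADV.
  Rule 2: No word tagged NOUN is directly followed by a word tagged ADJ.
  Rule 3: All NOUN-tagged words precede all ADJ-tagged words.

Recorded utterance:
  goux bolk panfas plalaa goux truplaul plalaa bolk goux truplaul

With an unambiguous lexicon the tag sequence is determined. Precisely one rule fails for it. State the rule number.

Fixed tagging: NOUN ADV ADJ NOUN NOUN ADV NOUN ADV NOUN ADV.
Rule check: R1 holds, R2 holds, R3 violated.
Only rule 3 fails.

3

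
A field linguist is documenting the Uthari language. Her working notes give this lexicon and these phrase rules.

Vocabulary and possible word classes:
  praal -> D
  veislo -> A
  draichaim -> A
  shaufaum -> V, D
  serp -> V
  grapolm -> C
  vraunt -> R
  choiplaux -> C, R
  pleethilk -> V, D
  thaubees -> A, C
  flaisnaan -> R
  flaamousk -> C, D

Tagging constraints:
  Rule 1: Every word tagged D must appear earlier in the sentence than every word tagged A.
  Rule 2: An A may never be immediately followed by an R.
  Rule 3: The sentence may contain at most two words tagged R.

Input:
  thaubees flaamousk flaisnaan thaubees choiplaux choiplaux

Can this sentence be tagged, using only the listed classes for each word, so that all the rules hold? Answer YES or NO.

YES

Candidates per position — 1:thaubees {A,C}; 2:flaamousk {C,D}; 3:flaisnaan {R}; 4:thaubees {A,C}; 5:choiplaux {C,R}; 6:choiplaux {C,R}.
One satisfying assignment: C C R C R C.
Verifying each rule — rule 1 satisfied; rule 2 satisfied; rule 3 satisfied.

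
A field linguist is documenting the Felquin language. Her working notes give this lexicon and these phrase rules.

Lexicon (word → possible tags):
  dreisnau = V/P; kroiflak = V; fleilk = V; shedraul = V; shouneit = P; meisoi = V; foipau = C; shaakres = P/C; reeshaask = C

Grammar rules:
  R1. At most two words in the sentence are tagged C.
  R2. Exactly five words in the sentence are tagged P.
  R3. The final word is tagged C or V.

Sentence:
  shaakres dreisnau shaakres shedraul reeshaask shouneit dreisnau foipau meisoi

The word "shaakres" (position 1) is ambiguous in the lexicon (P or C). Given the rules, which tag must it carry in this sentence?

Candidates per position — 1:shaakres {P,C}; 2:dreisnau {V,P}; 3:shaakres {P,C}; 4:shedraul {V}; 5:reeshaask {C}; 6:shouneit {P}; 7:dreisnau {V,P}; 8:foipau {C}; 9:meisoi {V}.
Position 1: tagging it C would leave rule 1 unsatisfiable, so it must be P.
Position 2: tagging it V would leave rule 2 unsatisfiable, so it must be P.
Position 3: tagging it C would leave rule 1 unsatisfiable, so it must be P.
Position 7: tagging it V would leave rule 2 unsatisfiable, so it must be P.
That leaves exactly one tagging: P P P V C P P C V.
Check: rule 1 ok; rule 2 ok; rule 3 ok.

P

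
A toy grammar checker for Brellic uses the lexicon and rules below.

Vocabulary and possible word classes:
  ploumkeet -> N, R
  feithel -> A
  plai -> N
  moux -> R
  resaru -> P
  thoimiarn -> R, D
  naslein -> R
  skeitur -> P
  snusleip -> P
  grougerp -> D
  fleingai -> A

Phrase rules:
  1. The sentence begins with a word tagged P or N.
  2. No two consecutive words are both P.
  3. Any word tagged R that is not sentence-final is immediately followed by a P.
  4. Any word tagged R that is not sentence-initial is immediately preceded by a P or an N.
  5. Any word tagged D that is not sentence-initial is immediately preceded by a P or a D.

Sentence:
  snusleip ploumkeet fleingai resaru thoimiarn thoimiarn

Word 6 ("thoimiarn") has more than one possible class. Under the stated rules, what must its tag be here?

Candidates per position — 1:snusleip {P}; 2:ploumkeet {N,R}; 3:fleingai {A}; 4:resaru {P}; 5:thoimiarn {R,D}; 6:thoimiarn {R,D}.
Position 2: tagging it R would leave rule 3 unsatisfiable, so it must be N.
Position 5: tagging it R would leave rule 3 unsatisfiable, so it must be D.
Position 6: tagging it R would leave rule 4 unsatisfiable, so it must be D.
That leaves exactly one tagging: P N A P D D.
Rule-by-rule: rule 1 ✓; rule 2 ✓; rule 3 ✓; rule 4 ✓; rule 5 ✓.

D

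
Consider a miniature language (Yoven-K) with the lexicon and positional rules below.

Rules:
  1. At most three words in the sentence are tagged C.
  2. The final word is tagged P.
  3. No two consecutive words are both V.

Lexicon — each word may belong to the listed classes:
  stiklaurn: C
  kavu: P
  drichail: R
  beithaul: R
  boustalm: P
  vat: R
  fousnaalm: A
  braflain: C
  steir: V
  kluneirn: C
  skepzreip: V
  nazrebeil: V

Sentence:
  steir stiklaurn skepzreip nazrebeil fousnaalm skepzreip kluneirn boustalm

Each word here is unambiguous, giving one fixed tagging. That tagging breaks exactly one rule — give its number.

Fixed tagging: V C V V A V C P.
Applying the rules: R1 pass, R2 pass, R3 fail.
Only rule 3 fails.

3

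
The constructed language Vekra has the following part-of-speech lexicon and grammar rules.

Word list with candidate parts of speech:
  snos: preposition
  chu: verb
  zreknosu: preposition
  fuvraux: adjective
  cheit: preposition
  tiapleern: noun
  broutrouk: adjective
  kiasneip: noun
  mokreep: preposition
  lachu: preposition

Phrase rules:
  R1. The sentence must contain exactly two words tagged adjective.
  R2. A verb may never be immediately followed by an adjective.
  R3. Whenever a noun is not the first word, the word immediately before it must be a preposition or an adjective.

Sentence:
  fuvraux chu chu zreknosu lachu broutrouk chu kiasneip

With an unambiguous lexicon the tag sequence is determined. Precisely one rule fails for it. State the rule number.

Fixed tagging: adjective verb verb preposition preposition adjective verb noun.
Rule check: R1 pass, R2 pass, R3 fail.
Only rule 3 fails.

3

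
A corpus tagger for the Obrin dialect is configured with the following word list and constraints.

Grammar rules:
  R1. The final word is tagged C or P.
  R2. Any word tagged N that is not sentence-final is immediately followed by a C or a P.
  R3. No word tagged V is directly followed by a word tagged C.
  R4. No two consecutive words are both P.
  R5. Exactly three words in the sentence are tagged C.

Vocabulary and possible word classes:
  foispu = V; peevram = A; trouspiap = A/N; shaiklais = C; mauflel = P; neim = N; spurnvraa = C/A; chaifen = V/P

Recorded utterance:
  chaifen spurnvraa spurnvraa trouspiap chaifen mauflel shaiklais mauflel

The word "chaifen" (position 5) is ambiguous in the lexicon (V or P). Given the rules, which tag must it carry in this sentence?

Candidates per position — 1:chaifen {V,P}; 2:spurnvraa {C,A}; 3:spurnvraa {C,A}; 4:trouspiap {A,N}; 5:chaifen {V,P}; 6:mauflel {P}; 7:shaiklais {C}; 8:mauflel {P}.
Position 2: tagging it A would leave rule 5 unsatisfiable, so it must be C.
Position 3: tagging it A would leave rule 5 unsatisfiable, so it must be C.
Position 5: tagging it P would leave rule 4 unsatisfiable, so it must be V.
Position 1: tagging it V would leave rule 3 unsatisfiable, so it must be P.
Position 4: tagging it N would leave rule 2 unsatisfiable, so it must be A.
That leaves exactly one tagging: P C C A V P C P.
Checking: rule 1 satisfied; rule 2 satisfied; rule 3 satisfied; rule 4 satisfied; rule 5 satisfied.

V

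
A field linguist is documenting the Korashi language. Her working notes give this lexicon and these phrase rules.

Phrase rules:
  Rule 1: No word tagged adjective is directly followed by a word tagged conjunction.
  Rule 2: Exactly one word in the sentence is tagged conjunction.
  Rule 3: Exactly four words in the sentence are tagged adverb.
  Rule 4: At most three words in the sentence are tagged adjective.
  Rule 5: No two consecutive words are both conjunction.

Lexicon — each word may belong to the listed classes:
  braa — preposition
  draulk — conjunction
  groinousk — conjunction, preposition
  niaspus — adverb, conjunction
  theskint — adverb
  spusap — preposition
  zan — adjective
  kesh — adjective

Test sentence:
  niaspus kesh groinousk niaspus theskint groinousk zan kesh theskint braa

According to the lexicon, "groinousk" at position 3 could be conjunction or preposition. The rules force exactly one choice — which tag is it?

preposition

Candidates per position — 1:niaspus {adverb,conjunction}; 2:kesh {adjective}; 3:groinousk {conjunction,preposition}; 4:niaspus {adverb,conjunction}; 5:theskint {adverb}; 6:groinousk {conjunction,preposition}; 7:zan {adjective}; 8:kesh {adjective}; 9:theskint {adverb}; 10:braa {preposition}.
If word 1 were conjunction, no tagging could satisfy rule 3; so word 1 is adverb.
If word 3 were conjunction, no tagging could satisfy rule 1; so word 3 is preposition.
If word 4 were conjunction, no tagging could satisfy rule 3; so word 4 is adverb.
If word 6 were preposition, no tagging could satisfy rule 2; so word 6 is conjunction.
The only consistent sequence is: adverb adjective preposition adverb adverb conjunction adjective adjective adverb preposition.
Rule-by-rule: rule 1 satisfied; rule 2 satisfied; rule 3 satisfied; rule 4 satisfied; rule 5 satisfied.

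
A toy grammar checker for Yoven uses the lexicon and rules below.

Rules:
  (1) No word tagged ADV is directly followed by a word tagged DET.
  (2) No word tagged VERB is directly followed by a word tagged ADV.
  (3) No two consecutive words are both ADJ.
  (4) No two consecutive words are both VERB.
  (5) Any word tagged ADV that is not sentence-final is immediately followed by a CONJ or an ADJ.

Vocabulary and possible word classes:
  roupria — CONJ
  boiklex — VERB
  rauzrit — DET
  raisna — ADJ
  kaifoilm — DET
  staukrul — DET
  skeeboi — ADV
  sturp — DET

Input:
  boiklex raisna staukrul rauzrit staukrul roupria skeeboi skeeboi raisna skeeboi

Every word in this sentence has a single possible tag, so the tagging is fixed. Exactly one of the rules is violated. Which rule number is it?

5

Fixed tagging: VERB ADJ DET DET DET CONJ ADV ADV ADJ ADV.
Applying the rules: R1 ✓, R2 ✓, R3 ✓, R4 ✓, R5 ✗.
Only rule 5 fails.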